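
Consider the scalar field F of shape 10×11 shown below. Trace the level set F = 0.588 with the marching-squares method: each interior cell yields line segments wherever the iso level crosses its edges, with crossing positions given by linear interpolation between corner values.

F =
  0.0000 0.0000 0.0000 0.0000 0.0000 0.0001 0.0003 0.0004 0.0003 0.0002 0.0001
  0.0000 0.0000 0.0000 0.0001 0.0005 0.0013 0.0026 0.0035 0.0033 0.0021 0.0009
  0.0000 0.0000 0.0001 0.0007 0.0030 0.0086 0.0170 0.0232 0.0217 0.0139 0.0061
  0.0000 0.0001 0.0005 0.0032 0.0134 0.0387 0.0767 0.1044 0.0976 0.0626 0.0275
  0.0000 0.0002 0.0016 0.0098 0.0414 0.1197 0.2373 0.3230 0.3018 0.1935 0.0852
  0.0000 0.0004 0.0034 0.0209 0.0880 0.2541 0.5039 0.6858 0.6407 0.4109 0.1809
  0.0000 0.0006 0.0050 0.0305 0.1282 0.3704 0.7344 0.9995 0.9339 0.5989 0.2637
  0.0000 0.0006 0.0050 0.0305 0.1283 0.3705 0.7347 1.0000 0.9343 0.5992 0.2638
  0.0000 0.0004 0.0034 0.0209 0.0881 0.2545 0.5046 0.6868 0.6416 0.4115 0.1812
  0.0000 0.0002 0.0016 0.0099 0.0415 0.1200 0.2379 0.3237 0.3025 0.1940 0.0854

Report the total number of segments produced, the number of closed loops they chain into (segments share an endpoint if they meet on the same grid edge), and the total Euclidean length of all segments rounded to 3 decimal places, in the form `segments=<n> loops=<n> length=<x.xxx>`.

segments=16 loops=1 length=11.024

cell (4,6): code 0100 → (4.730,7.000)–(5.000,6.462)
cell (4,7): code 1100 → (4.844,8.000)–(4.730,7.000)
cell (4,8): code 1000 → (5.000,8.229)–(4.844,8.000)
cell (5,5): code 0100 → (5.365,6.000)–(6.000,5.598)
cell (5,6): code 1110 → (5.000,6.462)–(5.365,6.000)
cell (5,8): code 1101 → (5.942,9.000)–(5.000,8.229)
cell (5,9): code 1000 → (6.000,9.033)–(5.942,9.000)
cell (6,5): code 0110 → (6.000,5.598)–(7.000,5.597)
cell (6,9): code 1001 → (7.000,9.033)–(6.000,9.033)
cell (7,5): code 0010 → (7.000,5.597)–(7.638,6.000)
cell (7,6): code 0111 → (7.638,6.000)–(8.000,6.458)
cell (7,8): code 1011 → (8.000,8.233)–(7.060,9.000)
cell (7,9): code 0001 → (7.060,9.000)–(7.000,9.033)
cell (8,6): code 0010 → (8.000,6.458)–(8.272,7.000)
cell (8,7): code 0011 → (8.272,7.000)–(8.158,8.000)
cell (8,8): code 0001 → (8.158,8.000)–(8.000,8.233)
total: 16 segments, chained into 1 closed loop(s), length Σ = 11.023908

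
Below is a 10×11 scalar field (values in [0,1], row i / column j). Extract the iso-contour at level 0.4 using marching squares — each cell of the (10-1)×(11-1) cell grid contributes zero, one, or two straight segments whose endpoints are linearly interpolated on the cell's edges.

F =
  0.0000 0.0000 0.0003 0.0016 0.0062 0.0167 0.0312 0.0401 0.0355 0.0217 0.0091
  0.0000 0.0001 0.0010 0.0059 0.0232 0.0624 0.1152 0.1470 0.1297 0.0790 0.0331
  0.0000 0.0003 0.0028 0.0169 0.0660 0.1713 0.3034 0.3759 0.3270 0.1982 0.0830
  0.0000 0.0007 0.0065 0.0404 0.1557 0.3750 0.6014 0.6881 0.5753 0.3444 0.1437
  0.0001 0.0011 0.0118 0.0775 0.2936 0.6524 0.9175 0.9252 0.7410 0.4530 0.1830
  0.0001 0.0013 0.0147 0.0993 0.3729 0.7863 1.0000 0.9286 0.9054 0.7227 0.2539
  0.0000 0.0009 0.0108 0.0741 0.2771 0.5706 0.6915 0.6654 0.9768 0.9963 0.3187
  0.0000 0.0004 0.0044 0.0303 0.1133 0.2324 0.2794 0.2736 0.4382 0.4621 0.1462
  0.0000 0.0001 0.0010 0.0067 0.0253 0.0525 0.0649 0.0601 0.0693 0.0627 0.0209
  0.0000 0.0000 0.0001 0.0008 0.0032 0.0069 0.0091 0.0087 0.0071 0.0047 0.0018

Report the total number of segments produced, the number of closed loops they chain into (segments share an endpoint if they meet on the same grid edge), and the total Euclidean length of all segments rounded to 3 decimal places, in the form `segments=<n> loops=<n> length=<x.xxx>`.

cell (2,5): code 0100 → (2.324,6.000)–(3.000,5.110)
cell (2,6): code 1100 → (2.077,7.000)–(2.324,6.000)
cell (2,7): code 1100 → (2.294,8.000)–(2.077,7.000)
cell (2,8): code 1000 → (3.000,8.759)–(2.294,8.000)
cell (3,4): code 0100 → (3.090,5.000)–(4.000,4.297)
cell (3,5): code 1110 → (3.000,5.110)–(3.090,5.000)
cell (3,8): code 1101 → (3.512,9.000)–(3.000,8.759)
cell (3,9): code 1000 → (4.000,9.196)–(3.512,9.000)
cell (4,4): code 0110 → (4.000,4.297)–(5.000,4.066)
cell (4,9): code 1001 → (5.000,9.688)–(4.000,9.196)
cell (5,4): code 0110 → (5.000,4.066)–(6.000,4.419)
cell (5,9): code 1001 → (6.000,9.880)–(5.000,9.688)
cell (6,4): code 0010 → (6.000,4.419)–(6.504,5.000)
cell (6,5): code 0011 → (6.504,5.000)–(6.707,6.000)
cell (6,6): code 0011 → (6.707,6.000)–(6.677,7.000)
cell (6,7): code 0111 → (6.677,7.000)–(7.000,7.768)
cell (6,9): code 1001 → (7.000,9.197)–(6.000,9.880)
cell (7,7): code 0010 → (7.000,7.768)–(7.104,8.000)
cell (7,8): code 0011 → (7.104,8.000)–(7.155,9.000)
cell (7,9): code 0001 → (7.155,9.000)–(7.000,9.197)
total: 20 segments, chained into 1 closed loop(s), length Σ = 17.151945

segments=20 loops=1 length=17.152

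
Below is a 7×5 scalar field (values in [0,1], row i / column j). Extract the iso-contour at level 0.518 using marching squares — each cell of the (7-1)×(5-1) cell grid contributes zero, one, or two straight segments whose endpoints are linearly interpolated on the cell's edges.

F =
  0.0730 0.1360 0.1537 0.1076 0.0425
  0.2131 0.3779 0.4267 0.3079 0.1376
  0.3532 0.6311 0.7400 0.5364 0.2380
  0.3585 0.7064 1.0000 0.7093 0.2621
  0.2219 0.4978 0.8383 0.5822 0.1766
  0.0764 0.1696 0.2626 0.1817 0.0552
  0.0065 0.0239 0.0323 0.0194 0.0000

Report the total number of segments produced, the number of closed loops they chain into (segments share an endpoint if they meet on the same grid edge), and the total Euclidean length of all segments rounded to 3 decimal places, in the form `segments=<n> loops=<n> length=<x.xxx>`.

cell (1,0): code 0100 → (1.553,1.000)–(2.000,0.593)
cell (1,1): code 1100 → (1.291,2.000)–(1.553,1.000)
cell (1,2): code 1100 → (1.919,3.000)–(1.291,2.000)
cell (1,3): code 1000 → (2.000,3.062)–(1.919,3.000)
cell (2,0): code 0110 → (2.000,0.593)–(3.000,0.458)
cell (2,3): code 1001 → (3.000,3.428)–(2.000,3.062)
cell (3,0): code 0010 → (3.000,0.458)–(3.903,1.000)
cell (3,1): code 0111 → (3.903,1.000)–(4.000,1.059)
cell (3,3): code 1001 → (4.000,3.158)–(3.000,3.428)
cell (4,1): code 0010 → (4.000,1.059)–(4.556,2.000)
cell (4,2): code 0011 → (4.556,2.000)–(4.160,3.000)
cell (4,3): code 0001 → (4.160,3.000)–(4.000,3.158)
total: 12 segments, chained into 1 closed loop(s), length Σ = 9.590291

segments=12 loops=1 length=9.590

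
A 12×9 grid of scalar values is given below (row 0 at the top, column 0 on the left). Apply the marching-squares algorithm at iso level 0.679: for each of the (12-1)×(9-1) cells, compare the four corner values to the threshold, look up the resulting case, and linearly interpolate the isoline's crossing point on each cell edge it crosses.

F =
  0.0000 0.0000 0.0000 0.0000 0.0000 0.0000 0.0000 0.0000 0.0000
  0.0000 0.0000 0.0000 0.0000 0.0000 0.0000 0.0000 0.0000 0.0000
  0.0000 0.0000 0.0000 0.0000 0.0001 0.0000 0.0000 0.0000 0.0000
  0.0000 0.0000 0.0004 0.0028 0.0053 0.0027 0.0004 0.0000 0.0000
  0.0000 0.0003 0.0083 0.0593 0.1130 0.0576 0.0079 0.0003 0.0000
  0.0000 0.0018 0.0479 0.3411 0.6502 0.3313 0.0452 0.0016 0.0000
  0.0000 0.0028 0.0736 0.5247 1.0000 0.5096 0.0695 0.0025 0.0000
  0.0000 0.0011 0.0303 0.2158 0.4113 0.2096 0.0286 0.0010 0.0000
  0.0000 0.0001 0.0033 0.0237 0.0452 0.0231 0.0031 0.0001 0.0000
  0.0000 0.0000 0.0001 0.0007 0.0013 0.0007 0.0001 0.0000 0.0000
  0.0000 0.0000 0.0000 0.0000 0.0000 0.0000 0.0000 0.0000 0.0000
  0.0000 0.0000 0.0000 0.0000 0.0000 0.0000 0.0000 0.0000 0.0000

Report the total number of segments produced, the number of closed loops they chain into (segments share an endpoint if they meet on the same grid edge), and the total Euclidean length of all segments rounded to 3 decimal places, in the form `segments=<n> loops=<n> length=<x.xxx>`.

cell (5,3): code 0100 → (5.082,4.000)–(6.000,3.325)
cell (5,4): code 1000 → (6.000,4.655)–(5.082,4.000)
cell (6,3): code 0010 → (6.000,3.325)–(6.545,4.000)
cell (6,4): code 0001 → (6.545,4.000)–(6.000,4.655)
total: 4 segments, chained into 1 closed loop(s), length Σ = 3.986526

segments=4 loops=1 length=3.987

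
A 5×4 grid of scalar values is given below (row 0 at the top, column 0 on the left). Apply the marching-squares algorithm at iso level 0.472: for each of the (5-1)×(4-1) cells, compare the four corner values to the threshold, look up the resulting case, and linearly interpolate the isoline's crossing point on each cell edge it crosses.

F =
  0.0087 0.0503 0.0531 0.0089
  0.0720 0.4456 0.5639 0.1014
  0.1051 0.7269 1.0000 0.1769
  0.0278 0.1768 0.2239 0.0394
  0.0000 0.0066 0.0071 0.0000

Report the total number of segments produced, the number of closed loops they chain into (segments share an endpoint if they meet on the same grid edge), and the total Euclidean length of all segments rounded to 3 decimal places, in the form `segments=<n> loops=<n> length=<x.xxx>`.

cell (0,1): code 0100 → (0.820,2.000)–(1.000,1.223)
cell (0,2): code 1000 → (1.000,2.199)–(0.820,2.000)
cell (1,0): code 0100 → (1.094,1.000)–(2.000,0.590)
cell (1,1): code 1110 → (1.000,1.223)–(1.094,1.000)
cell (1,2): code 1001 → (2.000,2.641)–(1.000,2.199)
cell (2,0): code 0010 → (2.000,0.590)–(2.463,1.000)
cell (2,1): code 0011 → (2.463,1.000)–(2.680,2.000)
cell (2,2): code 0001 → (2.680,2.000)–(2.000,2.641)
total: 8 segments, chained into 1 closed loop(s), length Σ = 5.972750

segments=8 loops=1 length=5.973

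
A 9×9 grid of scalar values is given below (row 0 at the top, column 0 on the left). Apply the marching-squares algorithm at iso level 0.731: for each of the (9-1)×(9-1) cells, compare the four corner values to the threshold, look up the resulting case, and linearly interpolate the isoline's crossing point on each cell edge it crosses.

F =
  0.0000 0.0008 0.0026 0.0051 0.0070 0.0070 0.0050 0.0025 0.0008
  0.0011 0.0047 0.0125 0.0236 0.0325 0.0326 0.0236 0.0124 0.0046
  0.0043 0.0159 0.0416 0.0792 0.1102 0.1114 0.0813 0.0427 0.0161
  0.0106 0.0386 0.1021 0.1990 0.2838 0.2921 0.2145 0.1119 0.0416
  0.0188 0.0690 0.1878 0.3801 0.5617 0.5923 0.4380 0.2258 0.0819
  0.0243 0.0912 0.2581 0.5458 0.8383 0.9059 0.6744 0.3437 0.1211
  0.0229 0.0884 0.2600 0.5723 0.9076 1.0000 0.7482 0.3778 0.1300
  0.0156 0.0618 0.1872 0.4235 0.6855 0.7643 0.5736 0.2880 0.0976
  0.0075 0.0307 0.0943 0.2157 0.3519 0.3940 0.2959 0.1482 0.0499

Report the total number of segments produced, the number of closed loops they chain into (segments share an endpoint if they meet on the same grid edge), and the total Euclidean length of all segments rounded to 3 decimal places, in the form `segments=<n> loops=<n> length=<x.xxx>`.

segments=12 loops=1 length=8.069

cell (4,3): code 0100 → (4.612,4.000)–(5.000,3.633)
cell (4,4): code 1100 → (4.442,5.000)–(4.612,4.000)
cell (4,5): code 1000 → (5.000,5.756)–(4.442,5.000)
cell (5,3): code 0110 → (5.000,3.633)–(6.000,3.473)
cell (5,5): code 1101 → (5.767,6.000)–(5.000,5.756)
cell (5,6): code 1000 → (6.000,6.046)–(5.767,6.000)
cell (6,3): code 0010 → (6.000,3.473)–(6.795,4.000)
cell (6,4): code 0111 → (6.795,4.000)–(7.000,4.577)
cell (6,5): code 1011 → (7.000,5.175)–(6.099,6.000)
cell (6,6): code 0001 → (6.099,6.000)–(6.000,6.046)
cell (7,4): code 0010 → (7.000,4.577)–(7.090,5.000)
cell (7,5): code 0001 → (7.090,5.000)–(7.000,5.175)
total: 12 segments, chained into 1 closed loop(s), length Σ = 8.068658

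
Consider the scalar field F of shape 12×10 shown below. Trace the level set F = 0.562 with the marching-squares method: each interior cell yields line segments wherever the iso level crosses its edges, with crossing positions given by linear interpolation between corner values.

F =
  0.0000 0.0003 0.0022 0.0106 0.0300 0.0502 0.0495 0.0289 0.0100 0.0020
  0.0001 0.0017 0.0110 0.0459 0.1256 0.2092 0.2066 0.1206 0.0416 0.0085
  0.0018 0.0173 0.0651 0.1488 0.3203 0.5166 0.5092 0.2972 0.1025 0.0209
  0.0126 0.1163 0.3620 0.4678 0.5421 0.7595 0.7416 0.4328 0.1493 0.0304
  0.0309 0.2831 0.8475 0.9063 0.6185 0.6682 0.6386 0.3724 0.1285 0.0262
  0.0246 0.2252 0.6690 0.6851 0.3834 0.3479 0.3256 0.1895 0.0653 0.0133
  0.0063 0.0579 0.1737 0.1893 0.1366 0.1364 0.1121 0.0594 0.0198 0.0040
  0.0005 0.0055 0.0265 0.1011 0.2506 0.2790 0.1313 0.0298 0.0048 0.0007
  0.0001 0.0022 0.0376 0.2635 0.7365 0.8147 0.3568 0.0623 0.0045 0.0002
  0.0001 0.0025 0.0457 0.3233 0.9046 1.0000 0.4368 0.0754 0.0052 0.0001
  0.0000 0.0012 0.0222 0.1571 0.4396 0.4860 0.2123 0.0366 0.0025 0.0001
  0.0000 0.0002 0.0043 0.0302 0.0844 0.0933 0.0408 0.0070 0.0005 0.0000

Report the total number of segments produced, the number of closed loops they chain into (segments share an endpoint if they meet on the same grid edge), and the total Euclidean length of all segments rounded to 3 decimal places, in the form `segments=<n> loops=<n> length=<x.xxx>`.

cell (2,4): code 0100 → (2.187,5.000)–(3.000,4.092)
cell (2,5): code 1100 → (2.227,6.000)–(2.187,5.000)
cell (2,6): code 1000 → (3.000,6.582)–(2.227,6.000)
cell (3,1): code 0100 → (3.412,2.000)–(4.000,1.494)
cell (3,2): code 1100 → (3.215,3.000)–(3.412,2.000)
cell (3,3): code 1100 → (3.260,4.000)–(3.215,3.000)
cell (3,4): code 1110 → (3.000,4.092)–(3.260,4.000)
cell (3,6): code 1001 → (4.000,6.288)–(3.000,6.582)
cell (4,1): code 0110 → (4.000,1.494)–(5.000,1.759)
cell (4,3): code 1011 → (5.000,3.408)–(4.240,4.000)
cell (4,4): code 0011 → (4.240,4.000)–(4.332,5.000)
cell (4,5): code 0011 → (4.332,5.000)–(4.245,6.000)
cell (4,6): code 0001 → (4.245,6.000)–(4.000,6.288)
cell (5,1): code 0010 → (5.000,1.759)–(5.216,2.000)
cell (5,2): code 0011 → (5.216,2.000)–(5.248,3.000)
cell (5,3): code 0001 → (5.248,3.000)–(5.000,3.408)
cell (7,3): code 0100 → (7.641,4.000)–(8.000,3.631)
cell (7,4): code 1100 → (7.528,5.000)–(7.641,4.000)
cell (7,5): code 1000 → (8.000,5.552)–(7.528,5.000)
cell (8,3): code 0110 → (8.000,3.631)–(9.000,3.411)
cell (8,5): code 1001 → (9.000,5.778)–(8.000,5.552)
cell (9,3): code 0010 → (9.000,3.411)–(9.737,4.000)
cell (9,4): code 0011 → (9.737,4.000)–(9.852,5.000)
cell (9,5): code 0001 → (9.852,5.000)–(9.000,5.778)
total: 24 segments, chained into 2 closed loop(s), length Σ = 20.886803

segments=24 loops=2 length=20.887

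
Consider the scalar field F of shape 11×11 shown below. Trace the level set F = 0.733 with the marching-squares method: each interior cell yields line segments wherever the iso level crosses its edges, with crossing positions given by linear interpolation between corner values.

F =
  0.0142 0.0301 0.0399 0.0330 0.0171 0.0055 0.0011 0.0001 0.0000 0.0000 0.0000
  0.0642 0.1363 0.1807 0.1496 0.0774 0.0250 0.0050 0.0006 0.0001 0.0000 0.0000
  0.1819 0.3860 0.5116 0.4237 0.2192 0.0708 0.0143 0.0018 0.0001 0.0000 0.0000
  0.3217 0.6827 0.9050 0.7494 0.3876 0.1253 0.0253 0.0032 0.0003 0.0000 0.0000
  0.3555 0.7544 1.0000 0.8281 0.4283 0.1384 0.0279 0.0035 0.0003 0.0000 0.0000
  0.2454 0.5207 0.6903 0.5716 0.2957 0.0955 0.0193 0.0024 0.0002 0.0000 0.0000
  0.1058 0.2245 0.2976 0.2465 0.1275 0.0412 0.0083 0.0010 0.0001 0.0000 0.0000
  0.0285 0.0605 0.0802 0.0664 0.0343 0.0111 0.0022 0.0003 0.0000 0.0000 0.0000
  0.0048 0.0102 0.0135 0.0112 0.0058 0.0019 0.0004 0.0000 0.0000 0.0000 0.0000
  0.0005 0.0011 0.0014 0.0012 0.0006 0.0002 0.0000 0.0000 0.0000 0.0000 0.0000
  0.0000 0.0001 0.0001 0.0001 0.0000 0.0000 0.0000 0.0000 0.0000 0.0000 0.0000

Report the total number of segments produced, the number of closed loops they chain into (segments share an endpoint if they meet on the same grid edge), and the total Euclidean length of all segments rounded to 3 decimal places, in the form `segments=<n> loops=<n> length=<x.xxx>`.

segments=10 loops=1 length=7.011

cell (2,1): code 0100 → (2.563,2.000)–(3.000,1.226)
cell (2,2): code 1100 → (2.950,3.000)–(2.563,2.000)
cell (2,3): code 1000 → (3.000,3.045)–(2.950,3.000)
cell (3,0): code 0100 → (3.702,1.000)–(4.000,0.946)
cell (3,1): code 1110 → (3.000,1.226)–(3.702,1.000)
cell (3,3): code 1001 → (4.000,3.238)–(3.000,3.045)
cell (4,0): code 0010 → (4.000,0.946)–(4.092,1.000)
cell (4,1): code 0011 → (4.092,1.000)–(4.862,2.000)
cell (4,2): code 0011 → (4.862,2.000)–(4.371,3.000)
cell (4,3): code 0001 → (4.371,3.000)–(4.000,3.238)
total: 10 segments, chained into 1 closed loop(s), length Σ = 7.010697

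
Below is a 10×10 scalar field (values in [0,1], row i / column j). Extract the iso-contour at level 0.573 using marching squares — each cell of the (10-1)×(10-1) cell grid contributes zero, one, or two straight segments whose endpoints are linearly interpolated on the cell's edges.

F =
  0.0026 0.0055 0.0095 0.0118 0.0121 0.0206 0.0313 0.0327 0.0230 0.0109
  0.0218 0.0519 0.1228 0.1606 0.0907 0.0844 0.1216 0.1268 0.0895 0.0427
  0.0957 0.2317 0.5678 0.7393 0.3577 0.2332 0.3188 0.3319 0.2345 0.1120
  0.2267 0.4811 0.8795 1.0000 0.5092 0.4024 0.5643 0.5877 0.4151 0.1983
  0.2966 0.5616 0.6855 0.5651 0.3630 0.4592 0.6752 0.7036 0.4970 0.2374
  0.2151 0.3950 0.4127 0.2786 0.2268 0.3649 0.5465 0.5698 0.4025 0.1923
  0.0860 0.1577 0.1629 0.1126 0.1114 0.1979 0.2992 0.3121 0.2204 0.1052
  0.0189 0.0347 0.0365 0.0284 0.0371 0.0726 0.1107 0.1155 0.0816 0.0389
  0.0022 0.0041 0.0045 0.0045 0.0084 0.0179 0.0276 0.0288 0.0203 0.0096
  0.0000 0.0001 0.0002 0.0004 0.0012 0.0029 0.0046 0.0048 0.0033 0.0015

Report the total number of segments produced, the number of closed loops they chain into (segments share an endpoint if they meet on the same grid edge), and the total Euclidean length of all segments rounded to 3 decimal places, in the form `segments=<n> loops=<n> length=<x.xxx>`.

cell (1,2): code 0100 → (1.713,3.000)–(2.000,2.030)
cell (1,3): code 1000 → (2.000,3.436)–(1.713,3.000)
cell (2,1): code 0100 → (2.017,2.000)–(3.000,1.231)
cell (2,2): code 1110 → (2.000,2.030)–(2.017,2.000)
cell (2,3): code 1001 → (3.000,3.870)–(2.000,3.436)
cell (2,6): code 0100 → (2.943,7.000)–(3.000,6.372)
cell (2,7): code 1000 → (3.000,7.085)–(2.943,7.000)
cell (3,1): code 0110 → (3.000,1.231)–(4.000,1.092)
cell (3,2): code 1011 → (4.000,2.934)–(3.982,3.000)
cell (3,3): code 0001 → (3.982,3.000)–(3.000,3.870)
cell (3,5): code 0100 → (3.078,6.000)–(4.000,5.527)
cell (3,6): code 1110 → (3.000,6.372)–(3.078,6.000)
cell (3,7): code 1001 → (4.000,7.632)–(3.000,7.085)
cell (4,1): code 0010 → (4.000,1.092)–(4.412,2.000)
cell (4,2): code 0001 → (4.412,2.000)–(4.000,2.934)
cell (4,5): code 0010 → (4.000,5.527)–(4.794,6.000)
cell (4,6): code 0011 → (4.794,6.000)–(4.976,7.000)
cell (4,7): code 0001 → (4.976,7.000)–(4.000,7.632)
total: 18 segments, chained into 2 closed loop(s), length Σ = 14.707758

segments=18 loops=2 length=14.708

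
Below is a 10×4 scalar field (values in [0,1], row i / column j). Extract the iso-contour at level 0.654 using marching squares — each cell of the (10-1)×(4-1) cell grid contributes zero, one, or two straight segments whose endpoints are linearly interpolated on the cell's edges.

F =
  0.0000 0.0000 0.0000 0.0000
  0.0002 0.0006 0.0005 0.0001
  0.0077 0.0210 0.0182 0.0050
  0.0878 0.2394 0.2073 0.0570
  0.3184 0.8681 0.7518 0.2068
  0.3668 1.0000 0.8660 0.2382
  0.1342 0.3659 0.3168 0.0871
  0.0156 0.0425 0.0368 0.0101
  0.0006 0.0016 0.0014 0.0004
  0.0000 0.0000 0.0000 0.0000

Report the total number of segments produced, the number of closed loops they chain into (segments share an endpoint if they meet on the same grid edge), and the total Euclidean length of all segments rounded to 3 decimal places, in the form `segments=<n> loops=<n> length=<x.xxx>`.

segments=8 loops=1 length=6.107

cell (3,0): code 0100 → (3.659,1.000)–(4.000,0.611)
cell (3,1): code 1100 → (3.820,2.000)–(3.659,1.000)
cell (3,2): code 1000 → (4.000,2.179)–(3.820,2.000)
cell (4,0): code 0110 → (4.000,0.611)–(5.000,0.454)
cell (4,2): code 1001 → (5.000,2.338)–(4.000,2.179)
cell (5,0): code 0010 → (5.000,0.454)–(5.546,1.000)
cell (5,1): code 0011 → (5.546,1.000)–(5.386,2.000)
cell (5,2): code 0001 → (5.386,2.000)–(5.000,2.338)
total: 8 segments, chained into 1 closed loop(s), length Σ = 6.106572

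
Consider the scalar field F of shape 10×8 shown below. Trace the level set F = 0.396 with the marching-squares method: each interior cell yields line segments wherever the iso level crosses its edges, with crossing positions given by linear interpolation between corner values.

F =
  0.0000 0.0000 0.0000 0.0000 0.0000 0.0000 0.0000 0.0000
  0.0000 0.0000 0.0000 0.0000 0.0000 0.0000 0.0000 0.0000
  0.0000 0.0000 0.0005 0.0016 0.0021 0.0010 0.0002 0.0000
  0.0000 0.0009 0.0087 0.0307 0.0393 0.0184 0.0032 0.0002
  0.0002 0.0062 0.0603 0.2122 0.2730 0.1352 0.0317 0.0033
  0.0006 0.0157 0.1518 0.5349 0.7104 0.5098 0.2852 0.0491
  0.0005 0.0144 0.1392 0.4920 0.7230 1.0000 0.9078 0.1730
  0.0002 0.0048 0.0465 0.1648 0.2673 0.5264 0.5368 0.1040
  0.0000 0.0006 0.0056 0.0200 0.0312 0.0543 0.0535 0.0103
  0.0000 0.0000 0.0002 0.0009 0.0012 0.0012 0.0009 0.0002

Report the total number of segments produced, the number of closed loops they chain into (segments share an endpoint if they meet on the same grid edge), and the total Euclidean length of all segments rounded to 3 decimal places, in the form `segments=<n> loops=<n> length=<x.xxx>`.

segments=14 loops=1 length=11.018

cell (4,2): code 0100 → (4.570,3.000)–(5.000,2.637)
cell (4,3): code 1100 → (4.281,4.000)–(4.570,3.000)
cell (4,4): code 1100 → (4.696,5.000)–(4.281,4.000)
cell (4,5): code 1000 → (5.000,5.507)–(4.696,5.000)
cell (5,2): code 0110 → (5.000,2.637)–(6.000,2.728)
cell (5,5): code 1101 → (5.178,6.000)–(5.000,5.507)
cell (5,6): code 1000 → (6.000,6.697)–(5.178,6.000)
cell (6,2): code 0010 → (6.000,2.728)–(6.293,3.000)
cell (6,3): code 0011 → (6.293,3.000)–(6.718,4.000)
cell (6,4): code 0111 → (6.718,4.000)–(7.000,4.497)
cell (6,6): code 1001 → (7.000,6.325)–(6.000,6.697)
cell (7,4): code 0010 → (7.000,4.497)–(7.276,5.000)
cell (7,5): code 0011 → (7.276,5.000)–(7.291,6.000)
cell (7,6): code 0001 → (7.291,6.000)–(7.000,6.325)
total: 14 segments, chained into 1 closed loop(s), length Σ = 11.018339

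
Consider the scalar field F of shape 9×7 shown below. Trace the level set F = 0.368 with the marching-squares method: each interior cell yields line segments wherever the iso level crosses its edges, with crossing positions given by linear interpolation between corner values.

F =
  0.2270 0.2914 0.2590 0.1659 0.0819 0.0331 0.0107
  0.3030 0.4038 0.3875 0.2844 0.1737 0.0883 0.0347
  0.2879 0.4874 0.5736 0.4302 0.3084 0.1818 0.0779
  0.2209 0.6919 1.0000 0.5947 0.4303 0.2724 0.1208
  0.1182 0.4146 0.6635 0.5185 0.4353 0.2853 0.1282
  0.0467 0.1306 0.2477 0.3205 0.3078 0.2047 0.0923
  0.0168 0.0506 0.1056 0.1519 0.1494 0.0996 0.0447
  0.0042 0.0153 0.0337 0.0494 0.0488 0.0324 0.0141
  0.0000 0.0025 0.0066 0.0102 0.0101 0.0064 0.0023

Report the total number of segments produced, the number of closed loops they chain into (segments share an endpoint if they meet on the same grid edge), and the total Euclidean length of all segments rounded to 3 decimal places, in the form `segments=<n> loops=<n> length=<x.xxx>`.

cell (0,0): code 0100 → (0.681,1.000)–(1.000,0.645)
cell (0,1): code 1100 → (0.848,2.000)–(0.681,1.000)
cell (0,2): code 1000 → (1.000,2.189)–(0.848,2.000)
cell (1,0): code 0110 → (1.000,0.645)–(2.000,0.402)
cell (1,2): code 1101 → (1.573,3.000)–(1.000,2.189)
cell (1,3): code 1000 → (2.000,3.511)–(1.573,3.000)
cell (2,0): code 0110 → (2.000,0.402)–(3.000,0.312)
cell (2,3): code 1101 → (2.489,4.000)–(2.000,3.511)
cell (2,4): code 1000 → (3.000,4.395)–(2.489,4.000)
cell (3,0): code 0110 → (3.000,0.312)–(4.000,0.843)
cell (3,4): code 1001 → (4.000,4.449)–(3.000,4.395)
cell (4,0): code 0010 → (4.000,0.843)–(4.164,1.000)
cell (4,1): code 0011 → (4.164,1.000)–(4.711,2.000)
cell (4,2): code 0011 → (4.711,2.000)–(4.760,3.000)
cell (4,3): code 0011 → (4.760,3.000)–(4.528,4.000)
cell (4,4): code 0001 → (4.528,4.000)–(4.000,4.449)
total: 16 segments, chained into 1 closed loop(s), length Σ = 12.983354

segments=16 loops=1 length=12.983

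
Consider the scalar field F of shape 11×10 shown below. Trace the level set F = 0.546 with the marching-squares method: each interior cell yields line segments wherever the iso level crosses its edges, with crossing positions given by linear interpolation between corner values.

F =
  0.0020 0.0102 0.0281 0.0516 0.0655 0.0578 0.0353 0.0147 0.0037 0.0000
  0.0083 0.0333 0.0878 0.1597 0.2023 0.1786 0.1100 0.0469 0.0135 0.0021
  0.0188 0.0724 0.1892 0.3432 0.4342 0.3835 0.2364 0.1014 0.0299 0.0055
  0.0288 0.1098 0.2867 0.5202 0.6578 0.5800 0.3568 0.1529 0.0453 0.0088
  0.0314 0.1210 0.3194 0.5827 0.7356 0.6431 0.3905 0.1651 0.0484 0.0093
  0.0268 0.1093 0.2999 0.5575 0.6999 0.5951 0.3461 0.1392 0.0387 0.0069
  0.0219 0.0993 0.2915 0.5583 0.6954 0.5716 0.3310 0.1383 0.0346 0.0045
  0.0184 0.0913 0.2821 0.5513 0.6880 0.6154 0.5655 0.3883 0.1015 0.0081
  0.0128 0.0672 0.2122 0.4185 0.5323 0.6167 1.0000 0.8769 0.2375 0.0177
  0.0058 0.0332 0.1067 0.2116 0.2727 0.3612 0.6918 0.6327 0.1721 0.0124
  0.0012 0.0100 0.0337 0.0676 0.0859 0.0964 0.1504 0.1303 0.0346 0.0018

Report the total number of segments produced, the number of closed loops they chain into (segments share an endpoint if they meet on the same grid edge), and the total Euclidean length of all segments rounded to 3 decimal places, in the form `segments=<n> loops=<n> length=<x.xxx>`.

segments=24 loops=1 length=18.746

cell (2,3): code 0100 → (2.500,4.000)–(3.000,3.188)
cell (2,4): code 1100 → (2.827,5.000)–(2.500,4.000)
cell (2,5): code 1000 → (3.000,5.152)–(2.827,5.000)
cell (3,2): code 0100 → (3.413,3.000)–(4.000,2.861)
cell (3,3): code 1110 → (3.000,3.188)–(3.413,3.000)
cell (3,5): code 1001 → (4.000,5.384)–(3.000,5.152)
cell (4,2): code 0110 → (4.000,2.861)–(5.000,2.955)
cell (4,5): code 1001 → (5.000,5.197)–(4.000,5.384)
cell (5,2): code 0110 → (5.000,2.955)–(6.000,2.954)
cell (5,5): code 1001 → (6.000,5.106)–(5.000,5.197)
cell (6,2): code 0110 → (6.000,2.954)–(7.000,2.980)
cell (6,5): code 1101 → (6.917,6.000)–(6.000,5.106)
cell (6,6): code 1000 → (7.000,6.110)–(6.917,6.000)
cell (7,2): code 0010 → (7.000,2.980)–(7.040,3.000)
cell (7,3): code 0011 → (7.040,3.000)–(7.912,4.000)
cell (7,4): code 0111 → (7.912,4.000)–(8.000,4.162)
cell (7,6): code 1101 → (7.323,7.000)–(7.000,6.110)
cell (7,7): code 1000 → (8.000,7.518)–(7.323,7.000)
cell (8,4): code 0010 → (8.000,4.162)–(8.277,5.000)
cell (8,5): code 0111 → (8.277,5.000)–(9.000,5.559)
cell (8,7): code 1001 → (9.000,7.188)–(8.000,7.518)
cell (9,5): code 0010 → (9.000,5.559)–(9.269,6.000)
cell (9,6): code 0011 → (9.269,6.000)–(9.173,7.000)
cell (9,7): code 0001 → (9.173,7.000)–(9.000,7.188)
total: 24 segments, chained into 1 closed loop(s), length Σ = 18.745571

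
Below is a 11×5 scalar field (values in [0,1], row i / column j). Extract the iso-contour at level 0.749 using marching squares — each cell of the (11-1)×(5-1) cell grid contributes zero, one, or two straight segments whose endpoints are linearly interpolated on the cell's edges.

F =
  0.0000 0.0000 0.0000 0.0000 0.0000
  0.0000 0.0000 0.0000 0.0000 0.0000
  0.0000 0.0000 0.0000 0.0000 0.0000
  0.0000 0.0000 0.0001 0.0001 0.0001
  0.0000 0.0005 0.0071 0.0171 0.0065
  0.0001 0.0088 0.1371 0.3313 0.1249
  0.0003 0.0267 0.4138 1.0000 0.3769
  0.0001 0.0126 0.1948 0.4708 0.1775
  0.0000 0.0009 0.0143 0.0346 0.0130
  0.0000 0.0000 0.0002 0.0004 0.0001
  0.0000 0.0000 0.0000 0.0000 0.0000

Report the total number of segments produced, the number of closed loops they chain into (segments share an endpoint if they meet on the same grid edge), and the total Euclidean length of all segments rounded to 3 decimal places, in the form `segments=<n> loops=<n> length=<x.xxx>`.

segments=4 loops=1 length=2.381

cell (5,2): code 0100 → (5.625,3.000)–(6.000,2.572)
cell (5,3): code 1000 → (6.000,3.403)–(5.625,3.000)
cell (6,2): code 0010 → (6.000,2.572)–(6.474,3.000)
cell (6,3): code 0001 → (6.474,3.000)–(6.000,3.403)
total: 4 segments, chained into 1 closed loop(s), length Σ = 2.381273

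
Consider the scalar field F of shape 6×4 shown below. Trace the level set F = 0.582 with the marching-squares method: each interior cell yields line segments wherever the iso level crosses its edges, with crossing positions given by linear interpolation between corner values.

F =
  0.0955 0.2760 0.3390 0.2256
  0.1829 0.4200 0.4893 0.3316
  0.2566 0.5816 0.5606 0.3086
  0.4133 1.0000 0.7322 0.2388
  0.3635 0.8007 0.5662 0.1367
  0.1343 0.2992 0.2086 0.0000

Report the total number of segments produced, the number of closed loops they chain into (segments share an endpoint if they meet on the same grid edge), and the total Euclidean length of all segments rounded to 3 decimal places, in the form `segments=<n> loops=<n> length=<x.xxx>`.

cell (2,0): code 0100 → (2.001,1.000)–(3.000,0.288)
cell (2,1): code 1100 → (2.125,2.000)–(2.001,1.000)
cell (2,2): code 1000 → (3.000,2.304)–(2.125,2.000)
cell (3,0): code 0110 → (3.000,0.288)–(4.000,0.500)
cell (3,1): code 1011 → (4.000,1.933)–(3.905,2.000)
cell (3,2): code 0001 → (3.905,2.000)–(3.000,2.304)
cell (4,0): code 0010 → (4.000,0.500)–(4.436,1.000)
cell (4,1): code 0001 → (4.436,1.000)–(4.000,1.933)
total: 8 segments, chained into 1 closed loop(s), length Σ = 6.948129

segments=8 loops=1 length=6.948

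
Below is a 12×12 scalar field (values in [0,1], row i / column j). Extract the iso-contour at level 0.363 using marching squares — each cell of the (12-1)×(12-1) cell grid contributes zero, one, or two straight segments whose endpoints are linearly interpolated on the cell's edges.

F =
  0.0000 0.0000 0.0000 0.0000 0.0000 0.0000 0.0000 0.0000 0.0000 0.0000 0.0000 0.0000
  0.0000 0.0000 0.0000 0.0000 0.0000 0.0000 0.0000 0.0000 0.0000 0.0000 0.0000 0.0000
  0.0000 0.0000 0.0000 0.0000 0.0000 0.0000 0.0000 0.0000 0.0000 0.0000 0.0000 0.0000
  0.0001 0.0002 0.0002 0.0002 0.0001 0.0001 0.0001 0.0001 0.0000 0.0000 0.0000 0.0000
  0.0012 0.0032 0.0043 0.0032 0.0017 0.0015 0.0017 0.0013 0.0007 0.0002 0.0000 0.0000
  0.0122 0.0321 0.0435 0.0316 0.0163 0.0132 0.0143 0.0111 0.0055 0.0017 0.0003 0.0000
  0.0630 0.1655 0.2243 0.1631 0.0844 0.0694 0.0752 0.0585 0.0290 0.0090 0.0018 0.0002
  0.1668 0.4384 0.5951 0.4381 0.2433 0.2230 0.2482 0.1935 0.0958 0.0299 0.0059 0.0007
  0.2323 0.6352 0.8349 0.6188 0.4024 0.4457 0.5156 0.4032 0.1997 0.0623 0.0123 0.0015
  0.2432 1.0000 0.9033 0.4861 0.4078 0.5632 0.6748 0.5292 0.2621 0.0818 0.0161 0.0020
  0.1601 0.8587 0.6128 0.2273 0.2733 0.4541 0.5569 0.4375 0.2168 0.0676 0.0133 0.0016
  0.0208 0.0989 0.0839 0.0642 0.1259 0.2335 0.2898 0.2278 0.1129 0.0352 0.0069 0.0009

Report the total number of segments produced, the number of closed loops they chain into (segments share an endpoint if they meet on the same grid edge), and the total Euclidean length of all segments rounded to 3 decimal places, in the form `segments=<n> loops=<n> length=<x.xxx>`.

cell (6,0): code 0100 → (6.724,1.000)–(7.000,0.722)
cell (6,1): code 1100 → (6.374,2.000)–(6.724,1.000)
cell (6,2): code 1100 → (6.727,3.000)–(6.374,2.000)
cell (6,3): code 1000 → (7.000,3.386)–(6.727,3.000)
cell (7,0): code 0110 → (7.000,0.722)–(8.000,0.324)
cell (7,3): code 1101 → (7.752,4.000)–(7.000,3.386)
cell (7,4): code 1100 → (7.629,5.000)–(7.752,4.000)
cell (7,5): code 1100 → (7.429,6.000)–(7.629,5.000)
cell (7,6): code 1100 → (7.808,7.000)–(7.429,6.000)
cell (7,7): code 1000 → (8.000,7.198)–(7.808,7.000)
cell (8,0): code 0110 → (8.000,0.324)–(9.000,0.158)
cell (8,7): code 1001 → (9.000,7.622)–(8.000,7.198)
cell (9,0): code 0110 → (9.000,0.158)–(10.000,0.290)
cell (9,2): code 1011 → (10.000,2.648)–(9.476,3.000)
cell (9,3): code 0011 → (9.476,3.000)–(9.333,4.000)
cell (9,4): code 0111 → (9.333,4.000)–(10.000,4.496)
cell (9,7): code 1001 → (10.000,7.338)–(9.000,7.622)
cell (10,0): code 0010 → (10.000,0.290)–(10.652,1.000)
cell (10,1): code 0011 → (10.652,1.000)–(10.472,2.000)
cell (10,2): code 0001 → (10.472,2.000)–(10.000,2.648)
cell (10,4): code 0010 → (10.000,4.496)–(10.413,5.000)
cell (10,5): code 0011 → (10.413,5.000)–(10.726,6.000)
cell (10,6): code 0011 → (10.726,6.000)–(10.355,7.000)
cell (10,7): code 0001 → (10.355,7.000)–(10.000,7.338)
total: 24 segments, chained into 1 closed loop(s), length Σ = 21.062726

segments=24 loops=1 length=21.063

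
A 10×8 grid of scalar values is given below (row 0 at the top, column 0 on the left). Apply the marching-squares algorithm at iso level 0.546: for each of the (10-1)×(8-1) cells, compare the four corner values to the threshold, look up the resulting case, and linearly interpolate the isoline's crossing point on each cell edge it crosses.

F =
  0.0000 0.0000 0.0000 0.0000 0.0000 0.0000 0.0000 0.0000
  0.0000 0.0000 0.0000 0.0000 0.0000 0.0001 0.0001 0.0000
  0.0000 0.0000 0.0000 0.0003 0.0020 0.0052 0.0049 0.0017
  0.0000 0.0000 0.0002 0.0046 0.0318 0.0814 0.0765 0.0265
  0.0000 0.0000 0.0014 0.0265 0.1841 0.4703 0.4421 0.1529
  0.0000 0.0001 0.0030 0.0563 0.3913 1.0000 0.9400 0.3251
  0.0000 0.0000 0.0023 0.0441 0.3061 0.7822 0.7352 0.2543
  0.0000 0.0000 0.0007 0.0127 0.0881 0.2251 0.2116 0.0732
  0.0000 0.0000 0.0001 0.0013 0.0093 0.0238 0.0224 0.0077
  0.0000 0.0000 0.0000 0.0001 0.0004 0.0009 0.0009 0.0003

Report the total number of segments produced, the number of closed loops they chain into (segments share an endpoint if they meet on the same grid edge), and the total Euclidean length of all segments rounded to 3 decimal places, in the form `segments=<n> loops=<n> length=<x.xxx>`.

cell (4,4): code 0100 → (4.143,5.000)–(5.000,4.254)
cell (4,5): code 1100 → (4.209,6.000)–(4.143,5.000)
cell (4,6): code 1000 → (5.000,6.641)–(4.209,6.000)
cell (5,4): code 0110 → (5.000,4.254)–(6.000,4.504)
cell (5,6): code 1001 → (6.000,6.393)–(5.000,6.641)
cell (6,4): code 0010 → (6.000,4.504)–(6.424,5.000)
cell (6,5): code 0011 → (6.424,5.000)–(6.361,6.000)
cell (6,6): code 0001 → (6.361,6.000)–(6.000,6.393)
total: 8 segments, chained into 1 closed loop(s), length Σ = 7.406143

segments=8 loops=1 length=7.406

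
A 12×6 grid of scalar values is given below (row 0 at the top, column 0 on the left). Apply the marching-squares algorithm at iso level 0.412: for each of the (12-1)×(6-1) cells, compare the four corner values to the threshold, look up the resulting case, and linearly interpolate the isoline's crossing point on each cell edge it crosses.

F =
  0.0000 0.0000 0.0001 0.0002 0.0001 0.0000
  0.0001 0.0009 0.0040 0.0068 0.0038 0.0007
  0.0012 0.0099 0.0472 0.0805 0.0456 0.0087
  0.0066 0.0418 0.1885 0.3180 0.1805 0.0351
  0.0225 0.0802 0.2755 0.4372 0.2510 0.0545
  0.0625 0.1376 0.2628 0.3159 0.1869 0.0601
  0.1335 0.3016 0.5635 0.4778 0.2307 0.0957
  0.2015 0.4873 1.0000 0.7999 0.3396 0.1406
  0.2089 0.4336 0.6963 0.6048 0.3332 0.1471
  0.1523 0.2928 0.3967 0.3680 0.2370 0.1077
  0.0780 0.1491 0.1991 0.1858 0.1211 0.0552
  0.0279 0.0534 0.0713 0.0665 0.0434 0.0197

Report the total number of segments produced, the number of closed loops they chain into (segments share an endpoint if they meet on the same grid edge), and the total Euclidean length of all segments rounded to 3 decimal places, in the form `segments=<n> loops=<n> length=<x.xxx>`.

cell (3,2): code 0100 → (3.789,3.000)–(4.000,2.844)
cell (3,3): code 1000 → (4.000,3.135)–(3.789,3.000)
cell (4,2): code 0010 → (4.000,2.844)–(4.208,3.000)
cell (4,3): code 0001 → (4.208,3.000)–(4.000,3.135)
cell (5,1): code 0100 → (5.496,2.000)–(6.000,1.422)
cell (5,2): code 1100 → (5.594,3.000)–(5.496,2.000)
cell (5,3): code 1000 → (6.000,3.266)–(5.594,3.000)
cell (6,0): code 0100 → (6.595,1.000)–(7.000,0.737)
cell (6,1): code 1110 → (6.000,1.422)–(6.595,1.000)
cell (6,3): code 1001 → (7.000,3.843)–(6.000,3.266)
cell (7,0): code 0110 → (7.000,0.737)–(8.000,0.904)
cell (7,3): code 1001 → (8.000,3.710)–(7.000,3.843)
cell (8,0): code 0010 → (8.000,0.904)–(8.153,1.000)
cell (8,1): code 0011 → (8.153,1.000)–(8.949,2.000)
cell (8,2): code 0011 → (8.949,2.000)–(8.814,3.000)
cell (8,3): code 0001 → (8.814,3.000)–(8.000,3.710)
total: 16 segments, chained into 2 closed loop(s), length Σ = 11.216433

segments=16 loops=2 length=11.216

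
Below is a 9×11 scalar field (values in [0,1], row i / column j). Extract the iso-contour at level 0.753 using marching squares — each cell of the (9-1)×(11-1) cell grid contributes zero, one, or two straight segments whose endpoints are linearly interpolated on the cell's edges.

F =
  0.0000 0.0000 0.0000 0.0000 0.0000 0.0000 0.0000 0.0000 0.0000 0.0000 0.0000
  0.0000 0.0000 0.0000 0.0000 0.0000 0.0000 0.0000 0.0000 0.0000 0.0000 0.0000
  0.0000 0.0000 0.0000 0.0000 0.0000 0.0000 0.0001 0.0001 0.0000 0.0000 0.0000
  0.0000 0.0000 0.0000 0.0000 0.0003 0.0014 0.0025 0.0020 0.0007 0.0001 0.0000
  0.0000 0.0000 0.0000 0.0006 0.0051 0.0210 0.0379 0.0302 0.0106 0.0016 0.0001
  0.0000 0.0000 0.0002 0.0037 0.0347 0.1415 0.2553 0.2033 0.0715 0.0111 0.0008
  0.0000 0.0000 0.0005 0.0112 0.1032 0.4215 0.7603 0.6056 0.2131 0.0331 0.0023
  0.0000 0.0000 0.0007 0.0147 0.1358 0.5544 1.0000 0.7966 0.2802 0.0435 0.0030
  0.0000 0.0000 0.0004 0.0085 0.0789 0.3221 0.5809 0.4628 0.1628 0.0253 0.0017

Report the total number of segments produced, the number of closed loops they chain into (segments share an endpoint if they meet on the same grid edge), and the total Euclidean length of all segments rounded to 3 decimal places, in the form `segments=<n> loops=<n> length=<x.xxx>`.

cell (5,5): code 0100 → (5.986,6.000)–(6.000,5.978)
cell (5,6): code 1000 → (6.000,6.047)–(5.986,6.000)
cell (6,5): code 0110 → (6.000,5.978)–(7.000,5.446)
cell (6,6): code 1101 → (6.772,7.000)–(6.000,6.047)
cell (6,7): code 1000 → (7.000,7.084)–(6.772,7.000)
cell (7,5): code 0010 → (7.000,5.446)–(7.589,6.000)
cell (7,6): code 0011 → (7.589,6.000)–(7.131,7.000)
cell (7,7): code 0001 → (7.131,7.000)–(7.000,7.084)
total: 8 segments, chained into 1 closed loop(s), length Σ = 4.742693

segments=8 loops=1 length=4.743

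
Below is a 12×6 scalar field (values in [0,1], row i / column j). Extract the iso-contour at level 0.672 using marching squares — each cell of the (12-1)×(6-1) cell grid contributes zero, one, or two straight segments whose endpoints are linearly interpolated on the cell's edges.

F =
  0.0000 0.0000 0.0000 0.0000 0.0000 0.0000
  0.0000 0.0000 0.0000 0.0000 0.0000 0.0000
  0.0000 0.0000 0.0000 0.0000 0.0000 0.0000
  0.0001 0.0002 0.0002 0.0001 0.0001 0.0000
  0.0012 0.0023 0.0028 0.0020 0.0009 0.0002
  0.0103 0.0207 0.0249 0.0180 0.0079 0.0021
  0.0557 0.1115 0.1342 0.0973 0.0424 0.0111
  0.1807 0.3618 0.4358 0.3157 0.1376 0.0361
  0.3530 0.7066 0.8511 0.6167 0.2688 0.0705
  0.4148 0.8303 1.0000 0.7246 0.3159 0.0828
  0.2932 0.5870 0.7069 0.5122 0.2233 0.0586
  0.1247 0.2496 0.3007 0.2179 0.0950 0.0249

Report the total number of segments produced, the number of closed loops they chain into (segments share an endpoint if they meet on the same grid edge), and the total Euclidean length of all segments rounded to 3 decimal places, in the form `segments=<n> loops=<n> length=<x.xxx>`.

segments=12 loops=1 length=7.618

cell (7,0): code 0100 → (7.900,1.000)–(8.000,0.902)
cell (7,1): code 1100 → (7.569,2.000)–(7.900,1.000)
cell (7,2): code 1000 → (8.000,2.764)–(7.569,2.000)
cell (8,0): code 0110 → (8.000,0.902)–(9.000,0.619)
cell (8,2): code 1101 → (8.513,3.000)–(8.000,2.764)
cell (8,3): code 1000 → (9.000,3.129)–(8.513,3.000)
cell (9,0): code 0010 → (9.000,0.619)–(9.651,1.000)
cell (9,1): code 0111 → (9.651,1.000)–(10.000,1.709)
cell (9,2): code 1011 → (10.000,2.179)–(9.248,3.000)
cell (9,3): code 0001 → (9.248,3.000)–(9.000,3.129)
cell (10,1): code 0010 → (10.000,1.709)–(10.086,2.000)
cell (10,2): code 0001 → (10.086,2.000)–(10.000,2.179)
total: 12 segments, chained into 1 closed loop(s), length Σ = 7.617648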